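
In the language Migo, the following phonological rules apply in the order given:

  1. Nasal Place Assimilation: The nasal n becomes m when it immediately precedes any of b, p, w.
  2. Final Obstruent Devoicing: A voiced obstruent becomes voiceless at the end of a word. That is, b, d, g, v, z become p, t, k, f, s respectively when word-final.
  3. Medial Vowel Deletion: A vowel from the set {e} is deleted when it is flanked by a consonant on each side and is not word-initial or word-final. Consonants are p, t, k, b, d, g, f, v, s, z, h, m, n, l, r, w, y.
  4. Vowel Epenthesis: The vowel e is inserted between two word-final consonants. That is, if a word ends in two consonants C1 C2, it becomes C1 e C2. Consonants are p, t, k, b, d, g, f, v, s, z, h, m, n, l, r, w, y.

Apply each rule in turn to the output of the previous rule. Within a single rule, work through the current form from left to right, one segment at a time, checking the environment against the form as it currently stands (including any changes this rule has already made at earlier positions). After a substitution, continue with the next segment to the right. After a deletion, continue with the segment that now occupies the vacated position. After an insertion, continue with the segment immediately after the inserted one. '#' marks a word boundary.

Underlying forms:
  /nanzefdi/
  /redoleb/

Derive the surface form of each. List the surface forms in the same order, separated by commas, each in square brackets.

[nanzfdi], [rdolep]

/nanzefdi/:
  1 Nasal Place Assimilation: no change — [nanzefdi]
  2 Final Obstruent Devoicing: no change — [nanzefdi]
  3 Medial Vowel Deletion: [nanzefdi] → [nanzfdi]
  4 Vowel Epenthesis: no change — [nanzfdi]
/redoleb/:
  1 Nasal Place Assimilation: no change — [redoleb]
  2 Final Obstruent Devoicing: [redoleb] → [redolep]
  3 Medial Vowel Deletion: [redolep] → [rdolp]
  4 Vowel Epenthesis: [rdolp] → [rdolep]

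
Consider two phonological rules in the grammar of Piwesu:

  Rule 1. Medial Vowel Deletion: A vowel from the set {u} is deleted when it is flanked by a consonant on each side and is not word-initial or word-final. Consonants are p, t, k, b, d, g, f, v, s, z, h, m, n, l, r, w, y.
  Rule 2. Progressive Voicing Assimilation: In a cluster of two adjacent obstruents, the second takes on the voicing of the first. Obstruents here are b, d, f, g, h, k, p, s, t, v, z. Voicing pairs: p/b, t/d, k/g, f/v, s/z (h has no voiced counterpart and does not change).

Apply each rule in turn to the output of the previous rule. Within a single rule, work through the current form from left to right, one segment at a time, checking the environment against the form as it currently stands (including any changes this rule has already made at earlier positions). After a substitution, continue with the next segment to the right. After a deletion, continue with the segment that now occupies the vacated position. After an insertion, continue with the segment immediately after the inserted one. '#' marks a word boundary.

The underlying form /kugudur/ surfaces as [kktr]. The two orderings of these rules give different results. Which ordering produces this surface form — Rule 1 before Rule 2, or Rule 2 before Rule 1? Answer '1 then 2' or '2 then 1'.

1 then 2

Order 1 then 2:
  1 Medial Vowel Deletion: [kugudur] → [kgdr]
  2 Progressive Voicing Assimilation: [kgdr] → [kktr]
  result: [kktr]
Order 2 then 1:
  2 Progressive Voicing Assimilation: no change — [kugudur]
  1 Medial Vowel Deletion: [kugudur] → [kgdr]
  result: [kgdr]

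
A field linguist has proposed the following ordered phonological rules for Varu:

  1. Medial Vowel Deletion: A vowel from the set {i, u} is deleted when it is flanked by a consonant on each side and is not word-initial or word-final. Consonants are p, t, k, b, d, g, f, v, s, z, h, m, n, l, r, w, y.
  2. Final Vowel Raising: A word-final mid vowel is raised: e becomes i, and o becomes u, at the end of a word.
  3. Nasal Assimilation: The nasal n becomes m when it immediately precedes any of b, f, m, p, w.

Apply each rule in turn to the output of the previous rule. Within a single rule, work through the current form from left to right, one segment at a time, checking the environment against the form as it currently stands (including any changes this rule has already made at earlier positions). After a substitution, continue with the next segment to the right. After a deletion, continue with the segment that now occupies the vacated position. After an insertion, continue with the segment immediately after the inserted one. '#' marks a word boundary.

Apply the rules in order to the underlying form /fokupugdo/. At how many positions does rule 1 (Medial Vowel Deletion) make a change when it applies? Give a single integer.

2

1 Medial Vowel Deletion: [fokupugdo] → [fokpgdo]
2 Final Vowel Raising: [fokpgdo] → [fokpgdu]
3 Nasal Assimilation: no change — [fokpgdu]
Rule 1 changed 2 position(s).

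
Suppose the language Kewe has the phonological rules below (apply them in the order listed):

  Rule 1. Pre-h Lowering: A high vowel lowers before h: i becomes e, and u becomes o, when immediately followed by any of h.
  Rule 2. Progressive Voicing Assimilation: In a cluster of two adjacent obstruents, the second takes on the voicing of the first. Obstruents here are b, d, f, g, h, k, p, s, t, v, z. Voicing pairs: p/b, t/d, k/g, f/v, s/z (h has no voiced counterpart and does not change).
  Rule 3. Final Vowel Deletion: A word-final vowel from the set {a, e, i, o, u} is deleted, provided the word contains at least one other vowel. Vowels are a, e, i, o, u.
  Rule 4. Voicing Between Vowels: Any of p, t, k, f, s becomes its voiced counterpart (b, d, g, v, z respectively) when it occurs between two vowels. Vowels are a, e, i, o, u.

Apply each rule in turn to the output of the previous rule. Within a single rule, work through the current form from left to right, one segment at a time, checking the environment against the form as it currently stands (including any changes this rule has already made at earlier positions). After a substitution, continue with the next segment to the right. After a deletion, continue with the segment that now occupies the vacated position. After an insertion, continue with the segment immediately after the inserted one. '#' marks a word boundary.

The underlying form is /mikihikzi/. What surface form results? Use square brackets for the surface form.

[migehiks]

Rule 1 Pre-h Lowering: [mikihikzi] → [mikehikzi]
Rule 2 Progressive Voicing Assimilation: [mikehikzi] → [mikehiksi]
Rule 3 Final Vowel Deletion: [mikehiksi] → [mikehiks]
Rule 4 Voicing Between Vowels: [mikehiks] → [migehiks]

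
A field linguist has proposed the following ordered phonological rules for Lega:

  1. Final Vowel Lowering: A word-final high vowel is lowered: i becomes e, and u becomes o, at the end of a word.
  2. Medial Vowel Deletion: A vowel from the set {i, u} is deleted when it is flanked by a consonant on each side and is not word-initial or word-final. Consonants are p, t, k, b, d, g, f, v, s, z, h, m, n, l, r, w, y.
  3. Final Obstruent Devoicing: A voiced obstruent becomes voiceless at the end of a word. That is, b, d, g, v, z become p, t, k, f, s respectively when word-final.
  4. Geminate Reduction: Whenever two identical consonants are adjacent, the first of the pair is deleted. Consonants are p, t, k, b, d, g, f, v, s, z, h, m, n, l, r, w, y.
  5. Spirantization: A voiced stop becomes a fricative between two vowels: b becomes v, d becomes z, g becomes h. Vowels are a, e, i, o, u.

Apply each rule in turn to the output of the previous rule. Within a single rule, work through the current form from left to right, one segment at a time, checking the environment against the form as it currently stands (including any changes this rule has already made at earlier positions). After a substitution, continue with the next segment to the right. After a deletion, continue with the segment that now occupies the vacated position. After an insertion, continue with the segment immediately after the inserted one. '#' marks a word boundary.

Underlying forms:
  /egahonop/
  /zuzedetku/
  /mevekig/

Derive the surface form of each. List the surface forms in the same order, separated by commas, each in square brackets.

[ehahonop], [zezetko], [mevek]

/egahonop/:
  1 Final Vowel Lowering: no change — [egahonop]
  2 Medial Vowel Deletion: no change — [egahonop]
  3 Final Obstruent Devoicing: no change — [egahonop]
  4 Geminate Reduction: no change — [egahonop]
  5 Spirantization: [egahonop] → [ehahonop]
/zuzedetku/:
  1 Final Vowel Lowering: [zuzedetku] → [zuzedetko]
  2 Medial Vowel Deletion: [zuzedetko] → [zzedetko]
  3 Final Obstruent Devoicing: no change — [zzedetko]
  4 Geminate Reduction: [zzedetko] → [zedetko]
  5 Spirantization: [zedetko] → [zezetko]
/mevekig/:
  1 Final Vowel Lowering: no change — [mevekig]
  2 Medial Vowel Deletion: [mevekig] → [mevekg]
  3 Final Obstruent Devoicing: [mevekg] → [mevekk]
  4 Geminate Reduction: [mevekk] → [mevek]
  5 Spirantization: no change — [mevek]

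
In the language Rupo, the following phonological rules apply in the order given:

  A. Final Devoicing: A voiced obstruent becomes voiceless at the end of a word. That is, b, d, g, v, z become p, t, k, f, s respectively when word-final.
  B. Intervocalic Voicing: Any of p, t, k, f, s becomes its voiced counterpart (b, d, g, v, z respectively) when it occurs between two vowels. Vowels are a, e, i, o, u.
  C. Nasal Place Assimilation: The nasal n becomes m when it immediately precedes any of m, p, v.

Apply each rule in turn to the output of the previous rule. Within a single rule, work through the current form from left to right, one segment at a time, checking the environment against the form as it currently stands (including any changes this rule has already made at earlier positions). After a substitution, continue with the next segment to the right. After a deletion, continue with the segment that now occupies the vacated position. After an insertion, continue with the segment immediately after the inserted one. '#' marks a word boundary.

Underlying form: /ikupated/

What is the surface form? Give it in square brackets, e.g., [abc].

A Final Devoicing: [ikupated] → [ikupatet]
B Intervocalic Voicing: [ikupatet] → [igubadet]
C Nasal Place Assimilation: no change — [igubadet]

[igubadet]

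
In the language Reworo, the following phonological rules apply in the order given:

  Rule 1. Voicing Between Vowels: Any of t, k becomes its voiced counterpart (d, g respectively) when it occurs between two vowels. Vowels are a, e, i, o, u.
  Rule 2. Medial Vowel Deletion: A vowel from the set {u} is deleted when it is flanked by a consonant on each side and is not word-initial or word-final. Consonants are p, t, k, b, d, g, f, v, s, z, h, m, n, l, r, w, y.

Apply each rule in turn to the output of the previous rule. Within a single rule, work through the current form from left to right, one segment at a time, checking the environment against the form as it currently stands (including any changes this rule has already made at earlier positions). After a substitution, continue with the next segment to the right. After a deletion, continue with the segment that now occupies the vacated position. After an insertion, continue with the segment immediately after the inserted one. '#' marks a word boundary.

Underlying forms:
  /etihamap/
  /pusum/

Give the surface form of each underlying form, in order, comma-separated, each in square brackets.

[edihamap], [psm]

/etihamap/:
  Rule 1 Voicing Between Vowels: [etihamap] → [edihamap]
  Rule 2 Medial Vowel Deletion: no change — [edihamap]
/pusum/:
  Rule 1 Voicing Between Vowels: no change — [pusum]
  Rule 2 Medial Vowel Deletion: [pusum] → [psm]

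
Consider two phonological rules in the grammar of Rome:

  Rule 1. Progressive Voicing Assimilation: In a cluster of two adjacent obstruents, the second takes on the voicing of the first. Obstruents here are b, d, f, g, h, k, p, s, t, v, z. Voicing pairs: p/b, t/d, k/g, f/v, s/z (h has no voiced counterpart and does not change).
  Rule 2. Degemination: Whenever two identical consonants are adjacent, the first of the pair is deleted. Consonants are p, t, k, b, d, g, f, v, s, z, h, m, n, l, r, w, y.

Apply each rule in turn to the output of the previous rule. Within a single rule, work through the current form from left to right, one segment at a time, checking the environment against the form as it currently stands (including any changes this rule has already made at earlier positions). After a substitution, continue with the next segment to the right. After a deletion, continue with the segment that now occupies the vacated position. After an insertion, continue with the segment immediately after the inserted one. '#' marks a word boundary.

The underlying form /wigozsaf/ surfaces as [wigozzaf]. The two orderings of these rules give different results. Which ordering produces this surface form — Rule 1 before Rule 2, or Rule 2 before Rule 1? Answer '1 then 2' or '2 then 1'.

Order 1 then 2:
  1 Progressive Voicing Assimilation: [wigozsaf] → [wigozzaf]
  2 Degemination: [wigozzaf] → [wigozaf]
  result: [wigozaf]
Order 2 then 1:
  2 Degemination: no change — [wigozsaf]
  1 Progressive Voicing Assimilation: [wigozsaf] → [wigozzaf]
  result: [wigozzaf]

2 then 1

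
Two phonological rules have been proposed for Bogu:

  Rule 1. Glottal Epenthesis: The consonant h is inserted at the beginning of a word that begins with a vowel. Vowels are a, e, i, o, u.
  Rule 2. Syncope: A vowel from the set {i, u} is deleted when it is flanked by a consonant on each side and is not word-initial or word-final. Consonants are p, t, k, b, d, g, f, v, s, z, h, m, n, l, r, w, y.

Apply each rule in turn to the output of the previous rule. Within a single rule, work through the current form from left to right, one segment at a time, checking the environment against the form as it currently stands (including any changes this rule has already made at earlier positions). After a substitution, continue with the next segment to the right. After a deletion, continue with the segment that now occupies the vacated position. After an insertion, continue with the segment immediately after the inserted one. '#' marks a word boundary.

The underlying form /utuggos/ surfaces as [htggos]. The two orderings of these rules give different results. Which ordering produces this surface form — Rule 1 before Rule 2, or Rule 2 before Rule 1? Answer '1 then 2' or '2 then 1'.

Order 1 then 2:
  1 Glottal Epenthesis: [utuggos] → [hutuggos]
  2 Syncope: [hutuggos] → [htggos]
  result: [htggos]
Order 2 then 1:
  2 Syncope: [utuggos] → [utggos]
  1 Glottal Epenthesis: [utggos] → [hutggos]
  result: [hutggos]

1 then 2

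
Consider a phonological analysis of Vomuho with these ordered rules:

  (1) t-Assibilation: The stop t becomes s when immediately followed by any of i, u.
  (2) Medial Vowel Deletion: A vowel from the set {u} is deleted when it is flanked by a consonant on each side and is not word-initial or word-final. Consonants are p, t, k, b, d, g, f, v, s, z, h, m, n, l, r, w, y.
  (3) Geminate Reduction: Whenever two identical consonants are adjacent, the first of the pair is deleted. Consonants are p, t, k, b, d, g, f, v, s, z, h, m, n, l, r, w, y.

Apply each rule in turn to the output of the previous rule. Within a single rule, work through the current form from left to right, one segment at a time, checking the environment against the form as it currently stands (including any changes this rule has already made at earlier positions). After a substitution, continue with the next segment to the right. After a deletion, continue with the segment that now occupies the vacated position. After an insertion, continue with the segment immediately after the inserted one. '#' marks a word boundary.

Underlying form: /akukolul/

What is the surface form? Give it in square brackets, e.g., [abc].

(1) t-Assibilation: no change — [akukolul]
(2) Medial Vowel Deletion: [akukolul] → [akkoll]
(3) Geminate Reduction: [akkoll] → [akol]

[akol]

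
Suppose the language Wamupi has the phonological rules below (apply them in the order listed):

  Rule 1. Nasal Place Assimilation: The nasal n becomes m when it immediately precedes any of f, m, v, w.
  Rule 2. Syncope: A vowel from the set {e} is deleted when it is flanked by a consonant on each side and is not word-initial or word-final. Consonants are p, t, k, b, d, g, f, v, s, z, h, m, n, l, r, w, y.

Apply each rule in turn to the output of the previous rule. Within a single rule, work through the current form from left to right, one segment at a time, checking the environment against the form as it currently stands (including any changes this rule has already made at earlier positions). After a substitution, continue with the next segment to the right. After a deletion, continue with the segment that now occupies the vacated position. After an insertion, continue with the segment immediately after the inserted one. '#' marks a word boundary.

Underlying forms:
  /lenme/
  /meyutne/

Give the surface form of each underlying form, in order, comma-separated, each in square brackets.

/lenme/:
  Rule 1 Nasal Place Assimilation: [lenme] → [lemme]
  Rule 2 Syncope: [lemme] → [lmme]
/meyutne/:
  Rule 1 Nasal Place Assimilation: no change — [meyutne]
  Rule 2 Syncope: [meyutne] → [myutne]

[lmme], [myutne]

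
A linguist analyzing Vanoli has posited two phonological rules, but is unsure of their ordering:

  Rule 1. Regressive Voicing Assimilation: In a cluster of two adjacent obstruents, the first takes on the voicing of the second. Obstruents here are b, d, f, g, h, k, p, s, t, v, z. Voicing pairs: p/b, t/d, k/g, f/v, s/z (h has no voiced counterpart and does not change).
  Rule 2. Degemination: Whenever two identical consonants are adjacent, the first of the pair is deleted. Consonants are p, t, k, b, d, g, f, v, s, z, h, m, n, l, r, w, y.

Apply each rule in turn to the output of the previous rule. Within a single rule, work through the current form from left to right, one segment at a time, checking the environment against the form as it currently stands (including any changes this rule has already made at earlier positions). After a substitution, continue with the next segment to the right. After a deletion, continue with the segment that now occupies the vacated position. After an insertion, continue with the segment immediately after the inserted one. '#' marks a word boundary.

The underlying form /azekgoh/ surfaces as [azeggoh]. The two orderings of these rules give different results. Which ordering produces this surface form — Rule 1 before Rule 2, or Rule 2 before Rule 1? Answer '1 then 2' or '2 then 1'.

Order 1 then 2:
  1 Regressive Voicing Assimilation: [azekgoh] → [azeggoh]
  2 Degemination: [azeggoh] → [azegoh]
  result: [azegoh]
Order 2 then 1:
  2 Degemination: no change — [azekgoh]
  1 Regressive Voicing Assimilation: [azekgoh] → [azeggoh]
  result: [azeggoh]

2 then 1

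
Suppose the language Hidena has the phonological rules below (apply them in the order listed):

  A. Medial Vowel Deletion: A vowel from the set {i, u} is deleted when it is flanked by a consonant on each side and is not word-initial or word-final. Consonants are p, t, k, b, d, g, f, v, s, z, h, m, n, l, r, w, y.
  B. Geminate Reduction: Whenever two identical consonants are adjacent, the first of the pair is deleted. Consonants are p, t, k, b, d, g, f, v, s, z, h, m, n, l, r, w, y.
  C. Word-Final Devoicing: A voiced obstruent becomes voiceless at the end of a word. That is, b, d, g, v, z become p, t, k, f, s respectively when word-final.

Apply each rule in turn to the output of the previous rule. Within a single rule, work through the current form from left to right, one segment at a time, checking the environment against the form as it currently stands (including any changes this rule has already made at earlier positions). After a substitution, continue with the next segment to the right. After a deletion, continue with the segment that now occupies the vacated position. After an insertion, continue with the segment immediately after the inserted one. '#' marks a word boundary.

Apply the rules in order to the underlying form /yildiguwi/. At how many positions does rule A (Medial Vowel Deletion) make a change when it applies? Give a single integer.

3

A Medial Vowel Deletion: [yildiguwi] → [yldgwi]
B Geminate Reduction: no change — [yldgwi]
C Word-Final Devoicing: no change — [yldgwi]
Rule A changed 3 position(s).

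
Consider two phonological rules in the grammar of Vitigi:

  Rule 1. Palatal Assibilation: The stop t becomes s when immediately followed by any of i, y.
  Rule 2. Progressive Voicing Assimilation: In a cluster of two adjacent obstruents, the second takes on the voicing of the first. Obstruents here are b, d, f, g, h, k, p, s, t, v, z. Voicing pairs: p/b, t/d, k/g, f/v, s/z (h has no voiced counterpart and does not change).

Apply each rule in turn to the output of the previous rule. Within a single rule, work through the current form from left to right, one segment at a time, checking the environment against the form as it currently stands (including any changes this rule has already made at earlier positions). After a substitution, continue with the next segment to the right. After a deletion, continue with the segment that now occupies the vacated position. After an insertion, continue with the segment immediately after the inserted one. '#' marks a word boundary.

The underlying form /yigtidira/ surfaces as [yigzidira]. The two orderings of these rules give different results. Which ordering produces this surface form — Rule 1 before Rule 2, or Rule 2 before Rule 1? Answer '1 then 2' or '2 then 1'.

1 then 2

Order 1 then 2:
  1 Palatal Assibilation: [yigtidira] → [yigsidira]
  2 Progressive Voicing Assimilation: [yigsidira] → [yigzidira]
  result: [yigzidira]
Order 2 then 1:
  2 Progressive Voicing Assimilation: [yigtidira] → [yigdidira]
  1 Palatal Assibilation: no change — [yigdidira]
  result: [yigdidira]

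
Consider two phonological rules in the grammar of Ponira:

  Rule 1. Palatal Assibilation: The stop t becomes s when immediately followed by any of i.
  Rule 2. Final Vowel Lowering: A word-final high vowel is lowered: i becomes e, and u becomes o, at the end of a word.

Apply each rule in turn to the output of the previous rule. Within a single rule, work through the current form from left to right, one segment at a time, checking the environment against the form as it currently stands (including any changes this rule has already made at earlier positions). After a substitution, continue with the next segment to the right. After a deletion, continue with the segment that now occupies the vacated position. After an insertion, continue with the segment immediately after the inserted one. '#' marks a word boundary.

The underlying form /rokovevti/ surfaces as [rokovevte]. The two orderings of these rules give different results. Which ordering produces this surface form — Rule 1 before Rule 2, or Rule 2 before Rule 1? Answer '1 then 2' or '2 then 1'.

Order 1 then 2:
  1 Palatal Assibilation: [rokovevti] → [rokovevsi]
  2 Final Vowel Lowering: [rokovevsi] → [rokovevse]
  result: [rokovevse]
Order 2 then 1:
  2 Final Vowel Lowering: [rokovevti] → [rokovevte]
  1 Palatal Assibilation: no change — [rokovevte]
  result: [rokovevte]

2 then 1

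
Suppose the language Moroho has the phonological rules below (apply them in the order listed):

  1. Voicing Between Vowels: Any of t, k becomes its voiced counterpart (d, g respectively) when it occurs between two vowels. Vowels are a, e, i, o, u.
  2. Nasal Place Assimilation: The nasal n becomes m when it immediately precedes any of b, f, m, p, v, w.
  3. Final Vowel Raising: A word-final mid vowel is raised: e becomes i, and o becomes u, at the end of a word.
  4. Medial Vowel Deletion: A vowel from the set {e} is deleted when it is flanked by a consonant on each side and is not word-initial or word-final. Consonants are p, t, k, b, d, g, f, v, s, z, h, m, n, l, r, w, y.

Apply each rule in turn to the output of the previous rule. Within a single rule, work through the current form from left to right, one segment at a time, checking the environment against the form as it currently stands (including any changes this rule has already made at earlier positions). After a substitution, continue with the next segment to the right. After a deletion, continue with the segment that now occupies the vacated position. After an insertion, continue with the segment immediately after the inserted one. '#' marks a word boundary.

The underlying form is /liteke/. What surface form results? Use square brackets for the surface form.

[lidgi]

1 Voicing Between Vowels: [liteke] → [lidege]
2 Nasal Place Assimilation: no change — [lidege]
3 Final Vowel Raising: [lidege] → [lidegi]
4 Medial Vowel Deletion: [lidegi] → [lidgi]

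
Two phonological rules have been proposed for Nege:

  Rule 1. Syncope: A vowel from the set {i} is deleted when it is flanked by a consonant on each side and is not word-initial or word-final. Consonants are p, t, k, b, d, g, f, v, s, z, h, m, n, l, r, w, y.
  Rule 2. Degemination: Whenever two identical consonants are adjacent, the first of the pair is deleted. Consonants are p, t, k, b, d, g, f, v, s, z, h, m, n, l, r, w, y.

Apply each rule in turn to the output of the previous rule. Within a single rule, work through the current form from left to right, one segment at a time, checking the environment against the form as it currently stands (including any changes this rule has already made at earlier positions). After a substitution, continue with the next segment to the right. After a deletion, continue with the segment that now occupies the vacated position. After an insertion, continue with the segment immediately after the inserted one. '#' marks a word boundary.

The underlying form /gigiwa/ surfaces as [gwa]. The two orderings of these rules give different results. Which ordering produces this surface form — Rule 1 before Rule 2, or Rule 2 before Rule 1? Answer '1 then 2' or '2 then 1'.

1 then 2

Order 1 then 2:
  1 Syncope: [gigiwa] → [ggwa]
  2 Degemination: [ggwa] → [gwa]
  result: [gwa]
Order 2 then 1:
  2 Degemination: no change — [gigiwa]
  1 Syncope: [gigiwa] → [ggwa]
  result: [ggwa]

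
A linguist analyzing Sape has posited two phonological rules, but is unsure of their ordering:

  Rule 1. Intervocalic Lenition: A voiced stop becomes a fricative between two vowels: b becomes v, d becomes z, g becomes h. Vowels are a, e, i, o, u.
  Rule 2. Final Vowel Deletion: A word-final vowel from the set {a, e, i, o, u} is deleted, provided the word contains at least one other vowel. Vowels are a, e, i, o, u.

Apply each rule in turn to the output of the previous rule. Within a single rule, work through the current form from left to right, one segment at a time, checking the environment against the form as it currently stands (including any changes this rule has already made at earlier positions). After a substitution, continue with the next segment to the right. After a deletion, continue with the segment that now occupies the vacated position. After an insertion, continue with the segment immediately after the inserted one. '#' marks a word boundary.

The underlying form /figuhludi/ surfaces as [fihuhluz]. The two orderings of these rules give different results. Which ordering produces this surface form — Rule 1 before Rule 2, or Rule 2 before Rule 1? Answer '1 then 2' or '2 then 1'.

Order 1 then 2:
  1 Intervocalic Lenition: [figuhludi] → [fihuhluzi]
  2 Final Vowel Deletion: [fihuhluzi] → [fihuhluz]
  result: [fihuhluz]
Order 2 then 1:
  2 Final Vowel Deletion: [figuhludi] → [figuhlud]
  1 Intervocalic Lenition: [figuhlud] → [fihuhlud]
  result: [fihuhlud]

1 then 2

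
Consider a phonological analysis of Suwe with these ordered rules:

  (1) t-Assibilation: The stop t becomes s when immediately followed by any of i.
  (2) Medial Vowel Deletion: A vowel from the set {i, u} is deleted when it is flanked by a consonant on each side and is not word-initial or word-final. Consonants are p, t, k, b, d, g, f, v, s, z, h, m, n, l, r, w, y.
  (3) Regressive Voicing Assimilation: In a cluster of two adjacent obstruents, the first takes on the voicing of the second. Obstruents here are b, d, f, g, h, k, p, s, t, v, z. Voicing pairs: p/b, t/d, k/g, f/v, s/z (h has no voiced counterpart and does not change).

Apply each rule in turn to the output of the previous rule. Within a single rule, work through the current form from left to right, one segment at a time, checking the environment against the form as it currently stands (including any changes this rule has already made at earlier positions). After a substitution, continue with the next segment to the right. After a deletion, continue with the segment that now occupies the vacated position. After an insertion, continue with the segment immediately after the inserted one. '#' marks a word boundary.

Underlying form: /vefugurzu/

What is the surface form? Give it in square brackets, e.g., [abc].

[vevgrzu]

(1) t-Assibilation: no change — [vefugurzu]
(2) Medial Vowel Deletion: [vefugurzu] → [vefgrzu]
(3) Regressive Voicing Assimilation: [vefgrzu] → [vevgrzu]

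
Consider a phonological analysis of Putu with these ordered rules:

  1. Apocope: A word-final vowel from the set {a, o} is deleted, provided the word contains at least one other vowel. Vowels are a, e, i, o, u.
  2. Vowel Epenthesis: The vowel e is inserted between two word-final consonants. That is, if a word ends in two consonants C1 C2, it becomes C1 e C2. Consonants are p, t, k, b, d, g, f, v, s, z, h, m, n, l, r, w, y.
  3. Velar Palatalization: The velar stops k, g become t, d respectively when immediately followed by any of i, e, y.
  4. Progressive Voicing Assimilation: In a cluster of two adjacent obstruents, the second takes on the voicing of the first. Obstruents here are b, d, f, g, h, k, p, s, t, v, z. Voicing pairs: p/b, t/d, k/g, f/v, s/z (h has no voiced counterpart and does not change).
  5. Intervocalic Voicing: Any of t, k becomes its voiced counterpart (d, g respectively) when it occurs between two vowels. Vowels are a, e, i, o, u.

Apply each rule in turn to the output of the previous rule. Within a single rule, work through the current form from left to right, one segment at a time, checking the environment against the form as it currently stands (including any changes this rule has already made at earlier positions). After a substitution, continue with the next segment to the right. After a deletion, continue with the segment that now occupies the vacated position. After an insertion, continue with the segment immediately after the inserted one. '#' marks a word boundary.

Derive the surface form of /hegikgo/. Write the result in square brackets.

[hedideg]

1 Apocope: [hegikgo] → [hegikg]
2 Vowel Epenthesis: [hegikg] → [hegikeg]
3 Velar Palatalization: [hegikeg] → [hediteg]
4 Progressive Voicing Assimilation: no change — [hediteg]
5 Intervocalic Voicing: [hediteg] → [hedideg]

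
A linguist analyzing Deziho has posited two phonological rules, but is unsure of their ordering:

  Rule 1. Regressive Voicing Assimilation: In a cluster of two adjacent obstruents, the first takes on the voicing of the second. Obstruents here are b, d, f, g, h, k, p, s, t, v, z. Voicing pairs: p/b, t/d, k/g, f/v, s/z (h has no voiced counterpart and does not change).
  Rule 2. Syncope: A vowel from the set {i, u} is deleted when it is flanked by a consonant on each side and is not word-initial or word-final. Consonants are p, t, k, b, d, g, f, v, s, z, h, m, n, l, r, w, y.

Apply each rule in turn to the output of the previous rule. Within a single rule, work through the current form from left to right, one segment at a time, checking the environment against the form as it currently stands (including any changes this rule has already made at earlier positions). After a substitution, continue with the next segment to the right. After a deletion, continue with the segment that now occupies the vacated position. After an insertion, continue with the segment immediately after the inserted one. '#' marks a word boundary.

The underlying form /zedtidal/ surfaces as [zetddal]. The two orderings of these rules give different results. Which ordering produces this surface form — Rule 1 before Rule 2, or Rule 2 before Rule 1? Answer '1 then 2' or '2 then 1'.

2 then 1

Order 1 then 2:
  1 Regressive Voicing Assimilation: [zedtidal] → [zettidal]
  2 Syncope: [zettidal] → [zettdal]
  result: [zettdal]
Order 2 then 1:
  2 Syncope: [zedtidal] → [zedtdal]
  1 Regressive Voicing Assimilation: [zedtdal] → [zetddal]
  result: [zetddal]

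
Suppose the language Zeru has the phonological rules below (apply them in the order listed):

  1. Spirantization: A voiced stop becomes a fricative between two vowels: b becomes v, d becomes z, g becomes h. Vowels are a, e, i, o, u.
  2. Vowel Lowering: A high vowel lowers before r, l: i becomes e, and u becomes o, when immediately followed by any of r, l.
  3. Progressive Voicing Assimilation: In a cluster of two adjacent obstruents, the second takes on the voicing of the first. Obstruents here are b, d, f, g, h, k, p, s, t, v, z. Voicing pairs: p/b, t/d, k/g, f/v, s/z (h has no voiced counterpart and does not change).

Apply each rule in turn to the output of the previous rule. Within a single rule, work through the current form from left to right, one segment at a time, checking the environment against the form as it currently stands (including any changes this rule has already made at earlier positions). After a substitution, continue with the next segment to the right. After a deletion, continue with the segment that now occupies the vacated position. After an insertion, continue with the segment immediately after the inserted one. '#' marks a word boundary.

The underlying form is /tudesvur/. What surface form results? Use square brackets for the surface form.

[tuzesfor]

1 Spirantization: [tudesvur] → [tuzesvur]
2 Vowel Lowering: [tuzesvur] → [tuzesvor]
3 Progressive Voicing Assimilation: [tuzesvor] → [tuzesfor]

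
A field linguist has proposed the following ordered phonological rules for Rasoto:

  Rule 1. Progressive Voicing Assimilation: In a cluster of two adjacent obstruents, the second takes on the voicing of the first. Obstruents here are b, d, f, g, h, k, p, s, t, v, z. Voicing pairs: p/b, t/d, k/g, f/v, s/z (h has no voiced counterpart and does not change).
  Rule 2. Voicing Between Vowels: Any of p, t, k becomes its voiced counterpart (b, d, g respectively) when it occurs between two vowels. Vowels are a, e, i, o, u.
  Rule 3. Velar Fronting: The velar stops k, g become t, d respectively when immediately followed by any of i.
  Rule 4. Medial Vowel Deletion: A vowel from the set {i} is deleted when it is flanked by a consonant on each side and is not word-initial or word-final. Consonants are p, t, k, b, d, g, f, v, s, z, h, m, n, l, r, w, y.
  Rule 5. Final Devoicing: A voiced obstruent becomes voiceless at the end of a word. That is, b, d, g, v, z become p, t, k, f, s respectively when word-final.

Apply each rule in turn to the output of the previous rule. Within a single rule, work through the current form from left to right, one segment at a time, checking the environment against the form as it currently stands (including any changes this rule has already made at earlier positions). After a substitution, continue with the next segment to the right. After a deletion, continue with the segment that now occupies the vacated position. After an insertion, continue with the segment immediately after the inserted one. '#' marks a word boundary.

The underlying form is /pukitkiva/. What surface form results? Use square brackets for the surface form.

Rule 1 Progressive Voicing Assimilation: no change — [pukitkiva]
Rule 2 Voicing Between Vowels: [pukitkiva] → [pugitkiva]
Rule 3 Velar Fronting: [pugitkiva] → [pudittiva]
Rule 4 Medial Vowel Deletion: [pudittiva] → [pudttva]
Rule 5 Final Devoicing: no change — [pudttva]

[pudttva]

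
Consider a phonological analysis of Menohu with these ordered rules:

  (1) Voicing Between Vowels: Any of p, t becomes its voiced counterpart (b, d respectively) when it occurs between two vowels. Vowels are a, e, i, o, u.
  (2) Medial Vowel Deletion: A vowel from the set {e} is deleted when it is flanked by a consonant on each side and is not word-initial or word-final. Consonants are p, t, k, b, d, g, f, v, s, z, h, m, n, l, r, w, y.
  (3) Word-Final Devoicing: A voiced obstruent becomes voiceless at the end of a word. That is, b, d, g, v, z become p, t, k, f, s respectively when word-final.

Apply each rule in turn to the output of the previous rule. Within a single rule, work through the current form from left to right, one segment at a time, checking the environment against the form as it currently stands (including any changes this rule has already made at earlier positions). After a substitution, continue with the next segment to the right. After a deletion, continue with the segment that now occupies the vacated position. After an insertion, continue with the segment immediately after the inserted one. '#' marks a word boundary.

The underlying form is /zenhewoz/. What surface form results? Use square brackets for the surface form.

[znhwos]

(1) Voicing Between Vowels: no change — [zenhewoz]
(2) Medial Vowel Deletion: [zenhewoz] → [znhwoz]
(3) Word-Final Devoicing: [znhwoz] → [znhwos]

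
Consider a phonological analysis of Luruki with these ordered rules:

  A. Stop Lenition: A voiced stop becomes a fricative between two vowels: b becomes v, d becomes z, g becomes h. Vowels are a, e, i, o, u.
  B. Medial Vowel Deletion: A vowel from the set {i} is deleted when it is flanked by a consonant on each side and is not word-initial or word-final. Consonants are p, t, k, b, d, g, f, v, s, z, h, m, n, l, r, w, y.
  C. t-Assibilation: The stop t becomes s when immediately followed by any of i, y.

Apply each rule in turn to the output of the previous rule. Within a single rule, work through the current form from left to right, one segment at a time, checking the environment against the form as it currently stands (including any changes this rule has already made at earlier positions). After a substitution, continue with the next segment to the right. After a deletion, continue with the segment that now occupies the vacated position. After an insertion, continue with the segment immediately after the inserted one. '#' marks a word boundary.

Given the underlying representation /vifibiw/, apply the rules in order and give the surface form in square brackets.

[vfvw]

A Stop Lenition: [vifibiw] → [vifiviw]
B Medial Vowel Deletion: [vifiviw] → [vfvw]
C t-Assibilation: no change — [vfvw]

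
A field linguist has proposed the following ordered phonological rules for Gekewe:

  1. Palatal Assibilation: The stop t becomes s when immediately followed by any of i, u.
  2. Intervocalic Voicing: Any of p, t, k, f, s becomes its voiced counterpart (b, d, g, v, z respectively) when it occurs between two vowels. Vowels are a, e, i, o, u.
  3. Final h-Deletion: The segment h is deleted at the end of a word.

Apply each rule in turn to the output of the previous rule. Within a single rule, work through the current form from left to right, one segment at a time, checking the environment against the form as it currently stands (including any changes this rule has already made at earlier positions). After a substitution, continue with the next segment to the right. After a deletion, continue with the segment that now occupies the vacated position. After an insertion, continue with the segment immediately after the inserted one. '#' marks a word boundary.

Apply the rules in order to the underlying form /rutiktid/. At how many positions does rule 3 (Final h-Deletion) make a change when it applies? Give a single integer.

0

1 Palatal Assibilation: [rutiktid] → [rusiksid]
2 Intervocalic Voicing: [rusiksid] → [ruziksid]
3 Final h-Deletion: no change — [ruziksid]
Rule 3 changed 0 position(s).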